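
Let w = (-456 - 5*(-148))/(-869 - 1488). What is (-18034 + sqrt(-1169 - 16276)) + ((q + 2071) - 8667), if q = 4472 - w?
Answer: -47512122/2357 + I*sqrt(17445) ≈ -20158.0 + 132.08*I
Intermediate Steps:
w = -284/2357 (w = (-456 + 740)/(-2357) = 284*(-1/2357) = -284/2357 ≈ -0.12049)
q = 10540788/2357 (q = 4472 - 1*(-284/2357) = 4472 + 284/2357 = 10540788/2357 ≈ 4472.1)
(-18034 + sqrt(-1169 - 16276)) + ((q + 2071) - 8667) = (-18034 + sqrt(-1169 - 16276)) + ((10540788/2357 + 2071) - 8667) = (-18034 + sqrt(-17445)) + (15422135/2357 - 8667) = (-18034 + I*sqrt(17445)) - 5005984/2357 = -47512122/2357 + I*sqrt(17445)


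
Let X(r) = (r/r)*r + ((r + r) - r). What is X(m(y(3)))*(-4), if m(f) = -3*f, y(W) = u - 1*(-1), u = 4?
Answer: 120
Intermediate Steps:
y(W) = 5 (y(W) = 4 - 1*(-1) = 4 + 1 = 5)
X(r) = 2*r (X(r) = 1*r + (2*r - r) = r + r = 2*r)
X(m(y(3)))*(-4) = (2*(-3*5))*(-4) = (2*(-15))*(-4) = -30*(-4) = 120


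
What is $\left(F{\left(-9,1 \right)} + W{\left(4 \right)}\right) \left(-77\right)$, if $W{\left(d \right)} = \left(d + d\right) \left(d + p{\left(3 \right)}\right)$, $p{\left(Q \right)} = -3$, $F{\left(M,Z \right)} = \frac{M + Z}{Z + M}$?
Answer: $-693$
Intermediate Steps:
$F{\left(M,Z \right)} = 1$ ($F{\left(M,Z \right)} = \frac{M + Z}{M + Z} = 1$)
$W{\left(d \right)} = 2 d \left(-3 + d\right)$ ($W{\left(d \right)} = \left(d + d\right) \left(d - 3\right) = 2 d \left(-3 + d\right)$)
$\left(F{\left(-9,1 \right)} + W{\left(4 \right)}\right) \left(-77\right) = \left(1 + 2 \cdot 4 \left(-3 + 4\right)\right) \left(-77\right) = \left(1 + 2 \cdot 4 \cdot 1\right) \left(-77\right) = \left(1 + 8\right) \left(-77\right) = 9 \left(-77\right) = -693$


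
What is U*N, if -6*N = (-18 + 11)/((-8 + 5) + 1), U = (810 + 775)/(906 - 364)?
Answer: -11095/6504 ≈ -1.7059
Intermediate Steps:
U = 1585/542 ≈ 2.9244
N = -7/12 (N = -(-18 + 11)/(6*((-8 + 5) + 1)) = -(-7)/(6*(-3 + 1)) = -(-7)/(6*(-2)) = -(-7)*(-1)/(6*2) = -1/6*7/2 = -7/12 ≈ -0.58333)
U*N = (1585/542)*(-7/12) = -11095/6504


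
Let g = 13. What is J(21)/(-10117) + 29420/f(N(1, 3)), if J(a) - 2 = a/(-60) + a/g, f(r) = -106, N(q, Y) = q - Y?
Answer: -38693523197/139412260 ≈ -277.55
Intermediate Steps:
J(a) = 2 + 47*a/780 (J(a) = 2 + (a/(-60) + a/13) = 2 + (a*(-1/60) + a*(1/13)) = 2 + (-a/60 + a/13) = 2 + 47*a/780)
J(21)/(-10117) + 29420/f(N(1, 3)) = (2 + (47/780)*21)/(-10117) + 29420/(-106) = (2 + 329/260)*(-1/10117) + 29420*(-1/106) = (849/260)*(-1/10117) - 14710/53 = -849/2630420 - 14710/53 = -38693523197/139412260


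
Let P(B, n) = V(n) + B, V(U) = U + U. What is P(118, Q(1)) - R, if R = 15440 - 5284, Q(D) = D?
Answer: -10036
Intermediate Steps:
V(U) = 2*U
P(B, n) = B + 2*n (P(B, n) = 2*n + B = B + 2*n)
R = 10156
P(118, Q(1)) - R = (118 + 2*1) - 1*10156 = (118 + 2) - 10156 = 120 - 10156 = -10036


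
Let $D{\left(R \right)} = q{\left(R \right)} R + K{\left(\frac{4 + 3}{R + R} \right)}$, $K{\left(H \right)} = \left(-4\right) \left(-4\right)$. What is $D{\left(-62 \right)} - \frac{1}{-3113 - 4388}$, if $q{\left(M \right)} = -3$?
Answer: $\frac{1515203}{7501} \approx 202.0$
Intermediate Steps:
$K{\left(H \right)} = 16$
$D{\left(R \right)} = 16 - 3 R$ ($D{\left(R \right)} = - 3 R + 16 = 16 - 3 R$)
$D{\left(-62 \right)} - \frac{1}{-3113 - 4388} = \left(16 - -186\right) - \frac{1}{-3113 - 4388} = \left(16 + 186\right) - \frac{1}{-7501} = 202 - - \frac{1}{7501} = 202 + \frac{1}{7501} = \frac{1515203}{7501}$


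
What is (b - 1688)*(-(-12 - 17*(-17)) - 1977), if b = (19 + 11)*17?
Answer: 2655212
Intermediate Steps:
b = 510 (b = 30*17 = 510)
(b - 1688)*(-(-12 - 17*(-17)) - 1977) = (510 - 1688)*(-(-12 - 17*(-17)) - 1977) = -1178*(-(-12 + 289) - 1977) = -1178*(-1*277 - 1977) = -1178*(-277 - 1977) = -1178*(-2254) = 2655212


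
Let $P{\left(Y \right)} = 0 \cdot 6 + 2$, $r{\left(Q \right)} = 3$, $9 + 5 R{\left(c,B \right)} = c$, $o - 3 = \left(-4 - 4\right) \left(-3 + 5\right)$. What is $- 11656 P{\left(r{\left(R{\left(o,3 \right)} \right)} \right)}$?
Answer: $-23312$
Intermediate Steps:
$o = -13$ ($o = 3 + \left(-4 - 4\right) \left(-3 + 5\right) = 3 - 16 = -13$)
$R{\left(c,B \right)} = - \frac{9}{5} + \frac{c}{5}$
$P{\left(Y \right)} = 2$ ($P{\left(Y \right)} = 0 + 2 = 2$)
$- 11656 P{\left(r{\left(R{\left(o,3 \right)} \right)} \right)} = \left(-11656\right) 2 = -23312$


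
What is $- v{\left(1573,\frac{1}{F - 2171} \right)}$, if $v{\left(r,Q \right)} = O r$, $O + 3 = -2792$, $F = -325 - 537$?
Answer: $4396535$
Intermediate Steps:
$F = -862$
$O = -2795$ ($O = -3 - 2792 = -2795$)
$v{\left(r,Q \right)} = - 2795 r$
$- v{\left(1573,\frac{1}{F - 2171} \right)} = - \left(-2795\right) 1573 = \left(-1\right) \left(-4396535\right) = 4396535$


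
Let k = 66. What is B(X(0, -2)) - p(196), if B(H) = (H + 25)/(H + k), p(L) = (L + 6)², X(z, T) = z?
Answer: -2693039/66 ≈ -40804.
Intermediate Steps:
p(L) = (6 + L)²
B(H) = (25 + H)/(66 + H) (B(H) = (H + 25)/(H + 66) = (25 + H)/(66 + H))
B(X(0, -2)) - p(196) = (25 + 0)/(66 + 0) - (6 + 196)² = 25/66 - 1*202² = (1/66)*25 - 1*40804 = 25/66 - 40804 = -2693039/66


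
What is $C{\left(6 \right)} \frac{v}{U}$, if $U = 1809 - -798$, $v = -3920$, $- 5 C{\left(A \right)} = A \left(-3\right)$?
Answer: $- \frac{4704}{869} \approx -5.4131$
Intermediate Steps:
$C{\left(A \right)} = \frac{3 A}{5}$ ($C{\left(A \right)} = - \frac{A \left(-3\right)}{5} = - \frac{\left(-3\right) A}{5} = \frac{3 A}{5}$)
$U = 2607$ ($U = 1809 + 798 = 2607$)
$C{\left(6 \right)} \frac{v}{U} = \frac{3}{5} \cdot 6 \left(- \frac{3920}{2607}\right) = \frac{18 \left(\left(-3920\right) \frac{1}{2607}\right)}{5} = \frac{18}{5} \left(- \frac{3920}{2607}\right) = - \frac{4704}{869}$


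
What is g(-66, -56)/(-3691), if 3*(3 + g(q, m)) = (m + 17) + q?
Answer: 38/3691 ≈ 0.010295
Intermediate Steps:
g(q, m) = 8/3 + m/3 + q/3 (g(q, m) = -3 + ((m + 17) + q)/3 = -3 + ((17 + m) + q)/3 = -3 + (17 + m + q)/3 = -3 + (17/3 + m/3 + q/3) = 8/3 + m/3 + q/3)
g(-66, -56)/(-3691) = (8/3 + (⅓)*(-56) + (⅓)*(-66))/(-3691) = (8/3 - 56/3 - 22)*(-1/3691) = -38*(-1/3691) = 38/3691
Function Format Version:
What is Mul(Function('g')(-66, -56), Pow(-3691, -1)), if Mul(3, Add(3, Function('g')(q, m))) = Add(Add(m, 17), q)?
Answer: Rational(38, 3691) ≈ 0.010295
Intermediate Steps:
Function('g')(q, m) = Add(Rational(8, 3), Mul(Rational(1, 3), m), Mul(Rational(1, 3), q)) (Function('g')(q, m) = Add(-3, Mul(Rational(1, 3), Add(Add(m, 17), q))) = Add(-3, Mul(Rational(1, 3), Add(Add(17, m), q))) = Add(-3, Mul(Rational(1, 3), Add(17, m, q))) = Add(-3, Add(Rational(17, 3), Mul(Rational(1, 3), m), Mul(Rational(1, 3), q))) = Add(Rational(8, 3), Mul(Rational(1, 3), m), Mul(Rational(1, 3), q)))
Mul(Function('g')(-66, -56), Pow(-3691, -1)) = Mul(Add(Rational(8, 3), Mul(Rational(1, 3), -56), Mul(Rational(1, 3), -66)), Pow(-3691, -1)) = Mul(Add(Rational(8, 3), Rational(-56, 3), -22), Rational(-1, 3691)) = Mul(-38, Rational(-1, 3691)) = Rational(38, 3691)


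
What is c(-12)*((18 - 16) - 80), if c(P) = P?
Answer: 936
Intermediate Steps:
c(-12)*((18 - 16) - 80) = -12*((18 - 16) - 80) = -12*(2 - 80) = -12*(-78) = 936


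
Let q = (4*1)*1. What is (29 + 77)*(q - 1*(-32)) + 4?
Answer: 3820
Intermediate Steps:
q = 4 (q = 4*1 = 4)
(29 + 77)*(q - 1*(-32)) + 4 = (29 + 77)*(4 - 1*(-32)) + 4 = 106*(4 + 32) + 4 = 106*36 + 4 = 3816 + 4 = 3820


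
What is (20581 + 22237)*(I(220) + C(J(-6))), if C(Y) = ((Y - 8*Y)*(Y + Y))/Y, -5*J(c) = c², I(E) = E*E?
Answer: 10383536272/5 ≈ 2.0767e+9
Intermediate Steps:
I(E) = E²
J(c) = -c²/5
C(Y) = -14*Y (C(Y) = ((-7*Y)*(2*Y))/Y = (-14*Y²)/Y = -14*Y)
(20581 + 22237)*(I(220) + C(J(-6))) = (20581 + 22237)*(220² - (-14)*(-6)²/5) = 42818*(48400 - (-14)*36/5) = 42818*(48400 - 14*(-36/5)) = 42818*(48400 + 504/5) = 42818*(242504/5) = 10383536272/5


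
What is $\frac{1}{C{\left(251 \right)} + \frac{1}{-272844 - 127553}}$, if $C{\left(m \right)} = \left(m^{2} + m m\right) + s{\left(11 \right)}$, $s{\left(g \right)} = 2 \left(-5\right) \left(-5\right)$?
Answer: $\frac{400397}{50470842643} \approx 7.9332 \cdot 10^{-6}$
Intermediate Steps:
$s{\left(g \right)} = 50$ ($s{\left(g \right)} = \left(-10\right) \left(-5\right) = 50$)
$C{\left(m \right)} = 50 + 2 m^{2}$ ($C{\left(m \right)} = \left(m^{2} + m m\right) + 50 = \left(m^{2} + m^{2}\right) + 50 = 2 m^{2} + 50 = 50 + 2 m^{2}$)
$\frac{1}{C{\left(251 \right)} + \frac{1}{-272844 - 127553}} = \frac{1}{\left(50 + 2 \cdot 251^{2}\right) + \frac{1}{-272844 - 127553}} = \frac{1}{\left(50 + 2 \cdot 63001\right) + \frac{1}{-400397}} = \frac{1}{\left(50 + 126002\right) - \frac{1}{400397}} = \frac{1}{126052 - \frac{1}{400397}} = \frac{1}{\frac{50470842643}{400397}} = \frac{400397}{50470842643}$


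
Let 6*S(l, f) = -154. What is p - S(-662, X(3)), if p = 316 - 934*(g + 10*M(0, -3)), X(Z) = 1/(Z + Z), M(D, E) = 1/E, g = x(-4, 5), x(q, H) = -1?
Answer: 4389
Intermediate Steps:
g = -1
X(Z) = 1/(2*Z)
S(l, f) = -77/3 (S(l, f) = (⅙)*(-154) = -77/3)
p = 13090/3 (p = 316 - 934*(-1 + 10/(-3)) = 316 - 934*(-1 + 10*(-⅓)) = 316 - 934*(-1 - 10/3) = 316 - 934*(-13/3) = 316 + 12142/3 = 13090/3 ≈ 4363.3)
p - S(-662, X(3)) = 13090/3 - 1*(-77/3) = 13090/3 + 77/3 = 4389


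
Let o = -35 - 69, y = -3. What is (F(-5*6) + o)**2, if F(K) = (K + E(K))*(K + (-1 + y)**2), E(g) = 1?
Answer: 91204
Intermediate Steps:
F(K) = (1 + K)*(16 + K) (F(K) = (K + 1)*(K + (-1 - 3)**2) = (1 + K)*(K + (-4)**2) = (1 + K)*(K + 16) = (1 + K)*(16 + K))
o = -104
(F(-5*6) + o)**2 = ((16 + (-5*6)**2 + 17*(-5*6)) - 104)**2 = ((16 + (-30)**2 + 17*(-30)) - 104)**2 = ((16 + 900 - 510) - 104)**2 = (406 - 104)**2 = 302**2 = 91204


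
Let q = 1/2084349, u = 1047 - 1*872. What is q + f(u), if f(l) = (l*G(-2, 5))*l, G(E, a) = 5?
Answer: 319165940626/2084349 ≈ 1.5313e+5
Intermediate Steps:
u = 175 (u = 1047 - 872 = 175)
q = 1/2084349 ≈ 4.7977e-7
f(l) = 5*l² (f(l) = (l*5)*l = (5*l)*l = 5*l²)
q + f(u) = 1/2084349 + 5*175² = 1/2084349 + 5*30625 = 1/2084349 + 153125 = 319165940626/2084349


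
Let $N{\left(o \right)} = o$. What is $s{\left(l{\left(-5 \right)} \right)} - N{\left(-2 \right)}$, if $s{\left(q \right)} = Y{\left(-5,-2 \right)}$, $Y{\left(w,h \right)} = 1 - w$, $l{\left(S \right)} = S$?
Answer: $8$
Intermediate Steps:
$s{\left(q \right)} = 6$ ($s{\left(q \right)} = 1 - -5 = 1 + 5 = 6$)
$s{\left(l{\left(-5 \right)} \right)} - N{\left(-2 \right)} = 6 - -2 = 6 + 2 = 8$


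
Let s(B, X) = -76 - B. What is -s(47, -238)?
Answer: 123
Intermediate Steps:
-s(47, -238) = -(-76 - 1*47) = -(-76 - 47) = -1*(-123) = 123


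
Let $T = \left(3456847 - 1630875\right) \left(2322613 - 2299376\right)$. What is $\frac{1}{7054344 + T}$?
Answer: $\frac{1}{42437165708} \approx 2.3564 \cdot 10^{-11}$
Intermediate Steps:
$T = 42430111364$ ($T = 1825972 \cdot 23237 = 42430111364$)
$\frac{1}{7054344 + T} = \frac{1}{7054344 + 42430111364} = \frac{1}{42437165708}$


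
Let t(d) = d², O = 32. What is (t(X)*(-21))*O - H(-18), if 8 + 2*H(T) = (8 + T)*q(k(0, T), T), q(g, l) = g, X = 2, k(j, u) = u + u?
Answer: -2864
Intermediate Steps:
k(j, u) = 2*u
H(T) = -4 + T*(8 + T) (H(T) = -4 + ((8 + T)*(2*T))/2 = -4 + (2*T*(8 + T))/2 = -4 + T*(8 + T))
(t(X)*(-21))*O - H(-18) = (2²*(-21))*32 - (-4 + (-18)² + 8*(-18)) = (4*(-21))*32 - (-4 + 324 - 144) = -84*32 - 1*176 = -2688 - 176 = -2864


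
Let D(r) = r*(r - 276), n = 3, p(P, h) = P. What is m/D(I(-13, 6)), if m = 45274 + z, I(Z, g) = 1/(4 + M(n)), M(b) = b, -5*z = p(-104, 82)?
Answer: -11097226/9655 ≈ -1149.4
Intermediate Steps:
z = 104/5 (z = -1/5*(-104) = 104/5 ≈ 20.800)
I(Z, g) = 1/7 (I(Z, g) = 1/(4 + 3) = 1/7)
D(r) = r*(-276 + r)
m = 226474/5 (m = 45274 + 104/5 = 226474/5 ≈ 45295.)
m/D(I(-13, 6)) = 226474/(5*(((-276 + 1/7)/7))) = 226474/(5*(((1/7)*(-1931/7)))) = 226474/(5*(-1931/49)) = (226474/5)*(-49/1931) = -11097226/9655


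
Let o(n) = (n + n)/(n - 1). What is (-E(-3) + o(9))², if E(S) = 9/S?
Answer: 441/16 ≈ 27.563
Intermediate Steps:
o(n) = 2*n/(-1 + n) (o(n) = (2*n)/(-1 + n) = 2*n/(-1 + n))
(-E(-3) + o(9))² = (-9/(-3) + 2*9/(-1 + 9))² = (-9*(-1)/3 + 2*9/8)² = (-1*(-3) + 2*9*(⅛))² = (3 + 9/4)² = (21/4)² = 441/16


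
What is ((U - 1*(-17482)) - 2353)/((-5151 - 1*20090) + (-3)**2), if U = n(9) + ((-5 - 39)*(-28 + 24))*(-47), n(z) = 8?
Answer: -6865/25232 ≈ -0.27208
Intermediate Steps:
U = -8264 (U = 8 + ((-5 - 39)*(-28 + 24))*(-47) = 8 - 44*(-4)*(-47) = 8 + 176*(-47) = 8 - 8272 = -8264)
((U - 1*(-17482)) - 2353)/((-5151 - 1*20090) + (-3)**2) = ((-8264 - 1*(-17482)) - 2353)/((-5151 - 1*20090) + (-3)**2) = ((-8264 + 17482) - 2353)/((-5151 - 20090) + 9) = (9218 - 2353)/(-25241 + 9) = 6865/(-25232) = 6865*(-1/25232) = -6865/25232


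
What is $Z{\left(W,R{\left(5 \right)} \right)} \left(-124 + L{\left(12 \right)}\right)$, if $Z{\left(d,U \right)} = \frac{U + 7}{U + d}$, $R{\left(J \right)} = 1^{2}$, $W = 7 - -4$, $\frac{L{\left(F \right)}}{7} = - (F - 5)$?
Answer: $- \frac{346}{3} \approx -115.33$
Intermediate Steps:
$L{\left(F \right)} = 35 - 7 F$ ($L{\left(F \right)} = 7 \left(- (F - 5)\right) = 7 \left(- (-5 + F)\right) = 7 \left(5 - F\right) = 35 - 7 F$)
$W = 11$ ($W = 7 + 4 = 11$)
$R{\left(J \right)} = 1$
$Z{\left(d,U \right)} = \frac{7 + U}{U + d}$
$Z{\left(W,R{\left(5 \right)} \right)} \left(-124 + L{\left(12 \right)}\right) = \frac{7 + 1}{1 + 11} \left(-124 + \left(35 - 84\right)\right) = \frac{1}{12} \cdot 8 \left(-124 + \left(35 - 84\right)\right) = \frac{1}{12} \cdot 8 \left(-124 - 49\right) = \frac{2}{3} \left(-173\right) = - \frac{346}{3}$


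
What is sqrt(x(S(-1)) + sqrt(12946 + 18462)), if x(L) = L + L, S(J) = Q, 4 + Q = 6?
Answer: 2*sqrt(1 + sqrt(1963)) ≈ 13.462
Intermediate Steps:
Q = 2 (Q = -4 + 6 = 2)
S(J) = 2
x(L) = 2*L
sqrt(x(S(-1)) + sqrt(12946 + 18462)) = sqrt(2*2 + sqrt(12946 + 18462)) = sqrt(4 + sqrt(31408)) = sqrt(4 + 4*sqrt(1963))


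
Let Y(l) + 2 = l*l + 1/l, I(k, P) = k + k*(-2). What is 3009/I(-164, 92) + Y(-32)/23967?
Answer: 192758149/10481568 ≈ 18.390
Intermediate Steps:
I(k, P) = -k (I(k, P) = k - 2*k = -k)
Y(l) = -2 + 1/l + l² (Y(l) = -2 + (l*l + 1/l) = -2 + (l² + 1/l) = -2 + (1/l + l²) = -2 + 1/l + l²)
3009/I(-164, 92) + Y(-32)/23967 = 3009/((-1*(-164))) + (-2 + 1/(-32) + (-32)²)/23967 = 3009/164 + (-2 - 1/32 + 1024)*(1/23967) = 3009*(1/164) + (32703/32)*(1/23967) = 3009/164 + 10901/255648 = 192758149/10481568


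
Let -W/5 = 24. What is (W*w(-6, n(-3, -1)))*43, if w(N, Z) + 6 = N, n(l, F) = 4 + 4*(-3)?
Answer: 61920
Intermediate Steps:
W = -120 (W = -5*24 = -120)
n(l, F) = -8 (n(l, F) = 4 - 12 = -8)
w(N, Z) = -6 + N
(W*w(-6, n(-3, -1)))*43 = -120*(-6 - 6)*43 = -120*(-12)*43 = 1440*43 = 61920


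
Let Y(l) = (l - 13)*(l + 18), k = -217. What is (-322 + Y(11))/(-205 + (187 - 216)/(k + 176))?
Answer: 3895/2094 ≈ 1.8601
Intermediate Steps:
Y(l) = (-13 + l)*(18 + l)
(-322 + Y(11))/(-205 + (187 - 216)/(k + 176)) = (-322 + (-234 + 11² + 5*11))/(-205 + (187 - 216)/(-217 + 176)) = (-322 + (-234 + 121 + 55))/(-205 - 29/(-41)) = (-322 - 58)/(-205 - 29*(-1/41)) = -380/(-205 + 29/41) = -380/(-8376/41) = -380*(-41/8376) = 3895/2094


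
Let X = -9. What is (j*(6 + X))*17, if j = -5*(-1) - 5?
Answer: 0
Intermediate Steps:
j = 0 (j = 5 - 5 = 0)
(j*(6 + X))*17 = (0*(6 - 9))*17 = (0*(-3))*17 = 0*17 = 0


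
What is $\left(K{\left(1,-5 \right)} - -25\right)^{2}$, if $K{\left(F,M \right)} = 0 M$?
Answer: $625$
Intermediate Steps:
$K{\left(F,M \right)} = 0$
$\left(K{\left(1,-5 \right)} - -25\right)^{2} = \left(0 - -25\right)^{2} = \left(0 + 25\right)^{2} = 25^{2} = 625$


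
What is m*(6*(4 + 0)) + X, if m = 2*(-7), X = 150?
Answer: -186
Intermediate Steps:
m = -14
m*(6*(4 + 0)) + X = -84*(4 + 0) + 150 = -84*4 + 150 = -14*24 + 150 = -336 + 150 = -186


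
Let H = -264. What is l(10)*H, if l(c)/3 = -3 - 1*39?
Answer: 33264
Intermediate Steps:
l(c) = -126 (l(c) = 3*(-3 - 1*39) = 3*(-3 - 39) = 3*(-42) = -126)
l(10)*H = -126*(-264) = 33264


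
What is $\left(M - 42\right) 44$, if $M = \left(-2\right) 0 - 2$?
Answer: $-1936$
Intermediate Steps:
$M = -2$ ($M = 0 - 2 = -2$)
$\left(M - 42\right) 44 = \left(-2 - 42\right) 44 = \left(-44\right) 44 = -1936$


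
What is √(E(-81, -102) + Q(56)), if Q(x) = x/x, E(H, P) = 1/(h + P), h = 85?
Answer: 4*√17/17 ≈ 0.97014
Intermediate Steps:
E(H, P) = 1/(85 + P)
Q(x) = 1
√(E(-81, -102) + Q(56)) = √(1/(85 - 102) + 1) = √(1/(-17) + 1) = √(-1/17 + 1) = √(16/17) = 4*√17/17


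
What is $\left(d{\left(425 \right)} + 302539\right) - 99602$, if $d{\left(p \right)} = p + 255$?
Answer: $203617$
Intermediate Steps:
$d{\left(p \right)} = 255 + p$
$\left(d{\left(425 \right)} + 302539\right) - 99602 = \left(\left(255 + 425\right) + 302539\right) - 99602 = \left(680 + 302539\right) - 99602 = 303219 - 99602 = 203617$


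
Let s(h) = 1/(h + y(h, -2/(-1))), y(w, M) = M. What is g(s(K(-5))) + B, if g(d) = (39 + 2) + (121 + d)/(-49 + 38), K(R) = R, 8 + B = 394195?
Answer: 13009162/33 ≈ 3.9422e+5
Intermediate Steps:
B = 394187 (B = -8 + 394195 = 394187)
s(h) = 1/(2 + h) (s(h) = 1/(h - 2/(-1)) = 1/(h - 2*(-1)) = 1/(h + 2) = 1/(2 + h))
g(d) = 30 - d/11 (g(d) = 41 + (121 + d)/(-11) = 41 + (121 + d)*(-1/11) = 41 + (-11 - d/11) = 30 - d/11)
g(s(K(-5))) + B = (30 - 1/(11*(2 - 5))) + 394187 = (30 - 1/11/(-3)) + 394187 = (30 - 1/11*(-1/3)) + 394187 = (30 + 1/33) + 394187 = 991/33 + 394187 = 13009162/33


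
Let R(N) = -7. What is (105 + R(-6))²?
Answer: 9604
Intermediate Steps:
(105 + R(-6))² = (105 - 7)² = 98² = 9604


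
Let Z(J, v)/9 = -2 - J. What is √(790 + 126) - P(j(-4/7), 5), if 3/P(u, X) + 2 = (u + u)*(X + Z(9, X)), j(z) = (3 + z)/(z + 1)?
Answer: 9/3202 + 2*√229 ≈ 30.268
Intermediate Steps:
Z(J, v) = -18 - 9*J (Z(J, v) = 9*(-2 - J) = -18 - 9*J)
j(z) = (3 + z)/(1 + z)
P(u, X) = 3/(-2 + 2*u*(-99 + X)) (P(u, X) = 3/(-2 + (u + u)*(X + (-18 - 9*9))) = 3/(-2 + (2*u)*(X + (-18 - 81))) = 3/(-2 + (2*u)*(X - 99)) = 3/(-2 + (2*u)*(-99 + X)) = 3/(-2 + 2*u*(-99 + X)))
√(790 + 126) - P(j(-4/7), 5) = √(790 + 126) - 3/(2*(-1 - 99*(3 - 4/7)/(1 - 4/7) + 5*((3 - 4/7)/(1 - 4/7)))) = √916 - 3/(2*(-1 - 99*(3 - 4*⅐)/(1 - 4*⅐) + 5*((3 - 4*⅐)/(1 - 4*⅐)))) = 2*√229 - 3/(2*(-1 - 99*(3 - 4/7)/(1 - 4/7) + 5*((3 - 4/7)/(1 - 4/7)))) = 2*√229 - 3/(2*(-1 - 99*17/(3/7*7) + 5*((17/7)/(3/7)))) = 2*√229 - 3/(2*(-1 - 231*17/7 + 5*((7/3)*(17/7)))) = 2*√229 - 3/(2*(-1 - 99*17/3 + 5*(17/3))) = 2*√229 - 3/(2*(-1 - 561 + 85/3)) = 2*√229 - 3/(2*(-1601/3)) = 2*√229 - 3*(-3)/(2*1601) = 2*√229 - 1*(-9/3202) = 2*√229 + 9/3202 = 9/3202 + 2*√229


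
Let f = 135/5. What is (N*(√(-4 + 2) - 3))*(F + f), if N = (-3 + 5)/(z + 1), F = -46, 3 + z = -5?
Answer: -114/7 + 38*I*√2/7 ≈ -16.286 + 7.6772*I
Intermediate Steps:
z = -8 (z = -3 - 5 = -8)
N = -2/7 (N = (-3 + 5)/(-8 + 1) = 2/(-7) = 2*(-⅐) = -2/7 ≈ -0.28571)
f = 27 (f = 135*(⅕) = 27)
(N*(√(-4 + 2) - 3))*(F + f) = (-2*(√(-4 + 2) - 3)/7)*(-46 + 27) = -2*(√(-2) - 3)/7*(-19) = -2*(I*√2 - 3)/7*(-19) = -2*(-3 + I*√2)/7*(-19) = (6/7 - 2*I*√2/7)*(-19) = -114/7 + 38*I*√2/7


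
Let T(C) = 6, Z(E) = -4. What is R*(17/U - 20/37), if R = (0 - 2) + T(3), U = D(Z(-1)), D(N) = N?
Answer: -709/37 ≈ -19.162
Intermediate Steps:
U = -4
R = 4 (R = (0 - 2) + 6 = -2 + 6 = 4)
R*(17/U - 20/37) = 4*(17/(-4) - 20/37) = 4*(17*(-¼) - 20*1/37) = 4*(-17/4 - 20/37) = 4*(-709/148) = -709/37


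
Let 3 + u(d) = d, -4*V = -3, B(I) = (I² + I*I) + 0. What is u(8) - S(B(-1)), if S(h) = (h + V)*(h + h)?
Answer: -6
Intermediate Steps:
B(I) = 2*I² (B(I) = (I² + I²) + 0 = 2*I² + 0 = 2*I²)
V = ¾ (V = -¼*(-3) = ¾ ≈ 0.75000)
u(d) = -3 + d
S(h) = 2*h*(¾ + h) (S(h) = (h + ¾)*(h + h) = (¾ + h)*(2*h) = 2*h*(¾ + h))
u(8) - S(B(-1)) = (-3 + 8) - 2*(-1)²*(3 + 4*(2*(-1)²))/2 = 5 - 2*1*(3 + 4*(2*1))/2 = 5 - 2*(3 + 4*2)/2 = 5 - 2*(3 + 8)/2 = 5 - 2*11/2 = 5 - 1*11 = 5 - 11 = -6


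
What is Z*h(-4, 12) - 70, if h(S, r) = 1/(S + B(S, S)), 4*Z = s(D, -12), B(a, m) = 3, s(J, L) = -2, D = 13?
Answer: -139/2 ≈ -69.500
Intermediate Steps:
Z = -½ (Z = (¼)*(-2) = -½ ≈ -0.50000)
h(S, r) = 1/(3 + S) (h(S, r) = 1/(S + 3) = 1/(3 + S))
Z*h(-4, 12) - 70 = -1/(2*(3 - 4)) - 70 = -½/(-1) - 70 = -½*(-1) - 70 = ½ - 70 = -139/2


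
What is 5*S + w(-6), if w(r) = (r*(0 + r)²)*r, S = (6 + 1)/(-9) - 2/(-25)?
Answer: 58163/45 ≈ 1292.5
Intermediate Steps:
S = -157/225 (S = 7*(-⅑) - 2*(-1/25) = -7/9 + 2/25 = -157/225 ≈ -0.69778)
w(r) = r⁴ (w(r) = (r*r²)*r = r³*r = r⁴)
5*S + w(-6) = 5*(-157/225) + (-6)⁴ = -157/45 + 1296 = 58163/45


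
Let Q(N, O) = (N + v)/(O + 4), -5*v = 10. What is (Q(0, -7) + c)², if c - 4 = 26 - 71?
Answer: 14641/9 ≈ 1626.8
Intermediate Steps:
v = -2 (v = -⅕*10 = -2)
Q(N, O) = (-2 + N)/(4 + O) (Q(N, O) = (N - 2)/(O + 4) = (-2 + N)/(4 + O))
c = -41 (c = 4 + (26 - 71) = 4 - 45 = -41)
(Q(0, -7) + c)² = ((-2 + 0)/(4 - 7) - 41)² = (-2/(-3) - 41)² = (-⅓*(-2) - 41)² = (⅔ - 41)² = (-121/3)² = 14641/9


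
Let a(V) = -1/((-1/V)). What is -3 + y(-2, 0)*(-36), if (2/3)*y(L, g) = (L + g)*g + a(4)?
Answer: -219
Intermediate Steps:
a(V) = V (a(V) = -(-1)*V = V)
y(L, g) = 6 + 3*g*(L + g)/2 (y(L, g) = 3*((L + g)*g + 4)/2 = 3*(g*(L + g) + 4)/2 = 3*(4 + g*(L + g))/2 = 6 + 3*g*(L + g)/2)
-3 + y(-2, 0)*(-36) = -3 + (6 + (3/2)*0**2 + (3/2)*(-2)*0)*(-36) = -3 + (6 + (3/2)*0 + 0)*(-36) = -3 + (6 + 0 + 0)*(-36) = -3 + 6*(-36) = -3 - 216 = -219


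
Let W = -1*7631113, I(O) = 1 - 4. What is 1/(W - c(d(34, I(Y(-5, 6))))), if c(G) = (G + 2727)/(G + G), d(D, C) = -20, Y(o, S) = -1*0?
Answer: -40/305241813 ≈ -1.3104e-7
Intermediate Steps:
Y(o, S) = 0
I(O) = -3
c(G) = (2727 + G)/(2*G) (c(G) = (2727 + G)/((2*G)) = (2727 + G)*(1/(2*G)) = (2727 + G)/(2*G))
W = -7631113
1/(W - c(d(34, I(Y(-5, 6))))) = 1/(-7631113 - (2727 - 20)/(2*(-20))) = 1/(-7631113 - (-1)*2707/(2*20)) = 1/(-7631113 - 1*(-2707/40)) = 1/(-7631113 + 2707/40) = 1/(-305241813/40) = -40/305241813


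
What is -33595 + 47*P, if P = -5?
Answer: -33830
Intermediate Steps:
-33595 + 47*P = -33595 + 47*(-5) = -33595 - 235 = -33830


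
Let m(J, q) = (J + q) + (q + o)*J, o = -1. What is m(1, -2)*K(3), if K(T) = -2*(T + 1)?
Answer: 32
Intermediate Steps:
K(T) = -2 - 2*T (K(T) = -2*(1 + T) = -2 - 2*T)
m(J, q) = J + q + J*(-1 + q) (m(J, q) = (J + q) + (q - 1)*J = (J + q) + (-1 + q)*J = (J + q) + J*(-1 + q) = J + q + J*(-1 + q))
m(1, -2)*K(3) = (-2*(1 + 1))*(-2 - 2*3) = (-2*2)*(-2 - 6) = -4*(-8) = 32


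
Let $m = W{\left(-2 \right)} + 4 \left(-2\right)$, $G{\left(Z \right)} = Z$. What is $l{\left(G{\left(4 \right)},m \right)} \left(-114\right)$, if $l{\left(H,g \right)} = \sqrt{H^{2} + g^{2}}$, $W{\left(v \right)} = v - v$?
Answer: $- 456 \sqrt{5} \approx -1019.6$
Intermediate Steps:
$W{\left(v \right)} = 0$
$m = -8$ ($m = 0 + 4 \left(-2\right) = 0 - 8 = -8$)
$l{\left(G{\left(4 \right)},m \right)} \left(-114\right) = \sqrt{4^{2} + \left(-8\right)^{2}} \left(-114\right) = \sqrt{16 + 64} \left(-114\right) = \sqrt{80} \left(-114\right) = 4 \sqrt{5} \left(-114\right) = - 456 \sqrt{5}$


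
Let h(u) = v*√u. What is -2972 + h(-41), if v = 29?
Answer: -2972 + 29*I*√41 ≈ -2972.0 + 185.69*I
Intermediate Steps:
h(u) = 29*√u
-2972 + h(-41) = -2972 + 29*√(-41) = -2972 + 29*(I*√41) = -2972 + 29*I*√41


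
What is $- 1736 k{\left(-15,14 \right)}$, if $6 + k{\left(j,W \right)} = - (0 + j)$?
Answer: $-15624$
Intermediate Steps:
$k{\left(j,W \right)} = -6 - j$ ($k{\left(j,W \right)} = -6 - \left(0 + j\right) = -6 - j$)
$- 1736 k{\left(-15,14 \right)} = - 1736 \left(-6 - -15\right) = - 1736 \left(-6 + 15\right) = \left(-1736\right) 9 = -15624$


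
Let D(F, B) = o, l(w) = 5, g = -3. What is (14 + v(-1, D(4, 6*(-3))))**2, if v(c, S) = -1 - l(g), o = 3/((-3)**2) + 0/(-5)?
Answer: 64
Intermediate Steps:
o = 1/3 (o = 3/9 + 0*(-1/5) = 3*(1/9) + 0 = 1/3 + 0 = 1/3 ≈ 0.33333)
D(F, B) = 1/3
v(c, S) = -6 (v(c, S) = -1 - 1*5 = -1 - 5 = -6)
(14 + v(-1, D(4, 6*(-3))))**2 = (14 - 6)**2 = 8**2 = 64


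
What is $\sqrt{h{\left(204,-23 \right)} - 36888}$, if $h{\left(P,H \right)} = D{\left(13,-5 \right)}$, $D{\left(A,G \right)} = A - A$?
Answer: $2 i \sqrt{9222} \approx 192.06 i$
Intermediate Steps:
$D{\left(A,G \right)} = 0$
$h{\left(P,H \right)} = 0$
$\sqrt{h{\left(204,-23 \right)} - 36888} = \sqrt{0 - 36888} = \sqrt{-36888} = 2 i \sqrt{9222}$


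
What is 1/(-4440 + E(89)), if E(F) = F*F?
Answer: 1/3481 ≈ 0.00028727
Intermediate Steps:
E(F) = F²
1/(-4440 + E(89)) = 1/(-4440 + 89²) = 1/(-4440 + 7921) = 1/3481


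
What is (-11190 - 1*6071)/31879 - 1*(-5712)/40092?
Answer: -42494597/106507739 ≈ -0.39898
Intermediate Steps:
(-11190 - 1*6071)/31879 - 1*(-5712)/40092 = (-11190 - 6071)*(1/31879) + 5712*(1/40092) = -17261*1/31879 + 476/3341 = -17261/31879 + 476/3341 = -42494597/106507739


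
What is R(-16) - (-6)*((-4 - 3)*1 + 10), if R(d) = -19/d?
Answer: 307/16 ≈ 19.188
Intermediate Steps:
R(-16) - (-6)*((-4 - 3)*1 + 10) = -19/(-16) - (-6)*((-4 - 3)*1 + 10) = -19*(-1/16) - (-6)*(-7*1 + 10) = 19/16 - (-6)*(-7 + 10) = 19/16 - (-6)*3 = 19/16 - 1*(-18) = 19/16 + 18 = 307/16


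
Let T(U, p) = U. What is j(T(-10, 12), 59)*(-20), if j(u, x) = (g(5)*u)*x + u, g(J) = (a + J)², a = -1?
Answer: 189000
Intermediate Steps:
g(J) = (-1 + J)²
j(u, x) = u + 16*u*x (j(u, x) = ((-1 + 5)²*u)*x + u = (4²*u)*x + u = (16*u)*x + u = 16*u*x + u = u + 16*u*x)
j(T(-10, 12), 59)*(-20) = -10*(1 + 16*59)*(-20) = -10*(1 + 944)*(-20) = -10*945*(-20) = -9450*(-20) = 189000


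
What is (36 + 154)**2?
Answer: 36100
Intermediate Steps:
(36 + 154)**2 = 190**2 = 36100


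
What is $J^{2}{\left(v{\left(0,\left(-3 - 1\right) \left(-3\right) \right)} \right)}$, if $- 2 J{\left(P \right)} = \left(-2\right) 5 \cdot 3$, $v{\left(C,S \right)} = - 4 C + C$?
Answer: $225$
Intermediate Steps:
$v{\left(C,S \right)} = - 3 C$
$J{\left(P \right)} = 15$ ($J{\left(P \right)} = - \frac{\left(-2\right) 5 \cdot 3}{2} = - \frac{\left(-10\right) 3}{2} = \left(- \frac{1}{2}\right) \left(-30\right) = 15$)
$J^{2}{\left(v{\left(0,\left(-3 - 1\right) \left(-3\right) \right)} \right)} = 15^{2} = 225$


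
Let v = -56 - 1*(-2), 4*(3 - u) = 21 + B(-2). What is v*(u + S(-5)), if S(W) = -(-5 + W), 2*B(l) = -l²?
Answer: -891/2 ≈ -445.50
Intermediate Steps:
B(l) = -l²/2 (B(l) = (-l²)/2 = -l²/2)
S(W) = 5 - W
u = -7/4 (u = 3 - (21 - ½*(-2)²)/4 = 3 - (21 - ½*4)/4 = 3 - (21 - 2)/4 = 3 - ¼*19 = 3 - 19/4 = -7/4 ≈ -1.7500)
v = -54 (v = -56 + 2 = -54)
v*(u + S(-5)) = -54*(-7/4 + (5 - 1*(-5))) = -54*(-7/4 + (5 + 5)) = -54*(-7/4 + 10) = -54*33/4 = -891/2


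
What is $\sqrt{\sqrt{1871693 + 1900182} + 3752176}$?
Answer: $\sqrt{3752176 + 25 \sqrt{6035}} \approx 1937.6$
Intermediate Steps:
$\sqrt{\sqrt{1871693 + 1900182} + 3752176} = \sqrt{\sqrt{3771875} + 3752176} = \sqrt{25 \sqrt{6035} + 3752176} = \sqrt{3752176 + 25 \sqrt{6035}}$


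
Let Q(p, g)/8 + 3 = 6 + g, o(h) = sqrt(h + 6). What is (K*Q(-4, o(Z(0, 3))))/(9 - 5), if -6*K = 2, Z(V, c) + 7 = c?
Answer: -2 - 2*sqrt(2)/3 ≈ -2.9428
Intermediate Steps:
Z(V, c) = -7 + c
o(h) = sqrt(6 + h)
K = -1/3 (K = -1/6*2 = -1/3 ≈ -0.33333)
Q(p, g) = 24 + 8*g (Q(p, g) = -24 + 8*(6 + g) = -24 + (48 + 8*g) = 24 + 8*g)
(K*Q(-4, o(Z(0, 3))))/(9 - 5) = (-(24 + 8*sqrt(6 + (-7 + 3)))/3)/(9 - 5) = -(24 + 8*sqrt(6 - 4))/3/4 = -(24 + 8*sqrt(2))/3*(1/4) = (-8 - 8*sqrt(2)/3)*(1/4) = -2 - 2*sqrt(2)/3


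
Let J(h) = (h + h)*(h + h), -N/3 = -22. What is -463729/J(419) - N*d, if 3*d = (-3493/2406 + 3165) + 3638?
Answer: -126411342301087/844799532 ≈ -1.4963e+5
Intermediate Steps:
N = 66 (N = -3*(-22) = 66)
J(h) = 4*h² (J(h) = (2*h)*(2*h) = 4*h²)
d = 16364525/7218 (d = ((-3493/2406 + 3165) + 3638)/3 = (7611497/2406 + 3638)/3 = (⅓)*(16364525/2406) = 16364525/7218 ≈ 2267.2)
-463729/J(419) - N*d = -463729/(4*419²) - 66*16364525/7218 = -463729/(4*175561) - 1*180009775/1203 = -463729/702244 - 180009775/1203 = -126411342301087/844799532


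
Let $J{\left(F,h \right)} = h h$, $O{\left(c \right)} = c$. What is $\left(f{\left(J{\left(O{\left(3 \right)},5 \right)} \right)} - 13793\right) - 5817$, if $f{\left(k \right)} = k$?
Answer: $-19585$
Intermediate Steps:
$J{\left(F,h \right)} = h^{2}$
$\left(f{\left(J{\left(O{\left(3 \right)},5 \right)} \right)} - 13793\right) - 5817 = \left(5^{2} - 13793\right) - 5817 = \left(25 - 13793\right) - 5817 = -13768 - 5817 = -19585$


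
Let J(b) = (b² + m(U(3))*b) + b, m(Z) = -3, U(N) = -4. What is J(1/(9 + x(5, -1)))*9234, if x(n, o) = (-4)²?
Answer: -452466/625 ≈ -723.95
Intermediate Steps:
x(n, o) = 16
J(b) = b² - 2*b (J(b) = (b² - 3*b) + b = b² - 2*b)
J(1/(9 + x(5, -1)))*9234 = ((-2 + 1/(9 + 16))/(9 + 16))*9234 = ((-2 + 1/25)/25)*9234 = ((1/25)*(-49/25))*9234 = -49/625*9234 = -452466/625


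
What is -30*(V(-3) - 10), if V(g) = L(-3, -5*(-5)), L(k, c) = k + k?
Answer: 480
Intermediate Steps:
L(k, c) = 2*k
V(g) = -6 (V(g) = 2*(-3) = -6)
-30*(V(-3) - 10) = -30*(-6 - 10) = -30*(-16) = 480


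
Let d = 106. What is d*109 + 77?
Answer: 11631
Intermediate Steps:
d*109 + 77 = 106*109 + 77 = 11554 + 77 = 11631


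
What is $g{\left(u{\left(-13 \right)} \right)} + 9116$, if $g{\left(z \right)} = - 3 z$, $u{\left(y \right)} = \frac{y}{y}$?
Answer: $9113$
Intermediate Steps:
$u{\left(y \right)} = 1$
$g{\left(u{\left(-13 \right)} \right)} + 9116 = \left(-3\right) 1 + 9116 = -3 + 9116 = 9113$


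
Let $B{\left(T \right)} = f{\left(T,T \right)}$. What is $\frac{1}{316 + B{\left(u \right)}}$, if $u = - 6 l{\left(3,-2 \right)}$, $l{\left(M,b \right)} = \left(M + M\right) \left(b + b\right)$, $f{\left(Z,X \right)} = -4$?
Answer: $\frac{1}{312} \approx 0.0032051$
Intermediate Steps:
$l{\left(M,b \right)} = 4 M b$ ($l{\left(M,b \right)} = 2 M 2 b = 4 M b$)
$u = 144$ ($u = - 6 \cdot 4 \cdot 3 \left(-2\right) = \left(-6\right) \left(-24\right) = 144$)
$B{\left(T \right)} = -4$
$\frac{1}{316 + B{\left(u \right)}} = \frac{1}{316 - 4} = \frac{1}{312}$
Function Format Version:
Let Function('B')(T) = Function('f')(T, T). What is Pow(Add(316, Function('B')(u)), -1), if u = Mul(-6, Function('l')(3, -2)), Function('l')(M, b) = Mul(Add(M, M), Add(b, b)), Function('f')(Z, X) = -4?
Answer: Rational(1, 312) ≈ 0.0032051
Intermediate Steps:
Function('l')(M, b) = Mul(4, M, b) (Function('l')(M, b) = Mul(Mul(2, M), Mul(2, b)) = Mul(4, M, b))
u = 144 (u = Mul(-6, Mul(4, 3, -2)) = Mul(-6, -24) = 144)
Function('B')(T) = -4
Pow(Add(316, Function('B')(u)), -1) = Pow(Add(316, -4), -1) = Pow(312, -1) = Rational(1, 312)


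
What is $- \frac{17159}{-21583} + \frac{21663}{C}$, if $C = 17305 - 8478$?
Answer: $\frac{619015022}{190513141} \approx 3.2492$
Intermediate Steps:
$C = 8827$ ($C = 17305 - 8478 = 8827$)
$- \frac{17159}{-21583} + \frac{21663}{C} = - \frac{17159}{-21583} + \frac{21663}{8827} = \left(-17159\right) \left(- \frac{1}{21583}\right) + 21663 \cdot \frac{1}{8827} = \frac{17159}{21583} + \frac{21663}{8827} = \frac{619015022}{190513141}$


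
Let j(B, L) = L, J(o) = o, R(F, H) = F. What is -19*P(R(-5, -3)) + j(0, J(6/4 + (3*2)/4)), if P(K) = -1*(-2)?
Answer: -35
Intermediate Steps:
P(K) = 2
-19*P(R(-5, -3)) + j(0, J(6/4 + (3*2)/4)) = -19*2 + (6/4 + (3*2)/4) = -38 + (6*(¼) + 6*(¼)) = -38 + (3/2 + 3/2) = -38 + 3 = -35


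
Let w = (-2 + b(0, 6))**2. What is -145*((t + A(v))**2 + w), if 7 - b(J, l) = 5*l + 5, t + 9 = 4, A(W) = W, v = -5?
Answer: -145000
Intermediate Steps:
t = -5 (t = -9 + 4 = -5)
b(J, l) = 2 - 5*l (b(J, l) = 7 - (5*l + 5) = 7 - (5 + 5*l) = 7 + (-5 - 5*l) = 2 - 5*l)
w = 900 (w = (-2 + (2 - 5*6))**2 = (-2 + (2 - 30))**2 = (-2 - 28)**2 = (-30)**2 = 900)
-145*((t + A(v))**2 + w) = -145*((-5 - 5)**2 + 900) = -145*((-10)**2 + 900) = -145*(100 + 900) = -145*1000 = -145000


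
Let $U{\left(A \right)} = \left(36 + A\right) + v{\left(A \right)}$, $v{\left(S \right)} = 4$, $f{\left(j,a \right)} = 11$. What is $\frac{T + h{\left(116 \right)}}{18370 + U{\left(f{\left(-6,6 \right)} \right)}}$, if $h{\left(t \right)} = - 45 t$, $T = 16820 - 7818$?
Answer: $\frac{3782}{18421} \approx 0.20531$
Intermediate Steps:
$T = 9002$
$U{\left(A \right)} = 40 + A$ ($U{\left(A \right)} = \left(36 + A\right) + 4 = 40 + A$)
$\frac{T + h{\left(116 \right)}}{18370 + U{\left(f{\left(-6,6 \right)} \right)}} = \frac{9002 - 5220}{18370 + \left(40 + 11\right)} = \frac{9002 - 5220}{18370 + 51} = \frac{3782}{18421}$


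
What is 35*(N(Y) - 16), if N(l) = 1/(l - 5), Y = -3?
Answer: -4515/8 ≈ -564.38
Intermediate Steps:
N(l) = 1/(-5 + l)
35*(N(Y) - 16) = 35*(1/(-5 - 3) - 16) = 35*(1/(-8) - 16) = 35*(-⅛ - 16) = 35*(-129/8) = -4515/8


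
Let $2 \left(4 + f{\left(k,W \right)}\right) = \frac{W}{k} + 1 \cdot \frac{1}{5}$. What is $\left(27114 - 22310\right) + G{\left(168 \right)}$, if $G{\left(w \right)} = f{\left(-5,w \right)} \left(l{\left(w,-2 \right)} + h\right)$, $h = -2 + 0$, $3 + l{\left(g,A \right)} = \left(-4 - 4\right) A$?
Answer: $\frac{45763}{10} \approx 4576.3$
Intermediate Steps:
$f{\left(k,W \right)} = - \frac{39}{10} + \frac{W}{2 k}$ ($f{\left(k,W \right)} = -4 + \frac{\frac{W}{k} + 1 \cdot \frac{1}{5}}{2} = -4 + \frac{\frac{W}{k} + \frac{1}{5}}{2} = -4 + \frac{\frac{1}{5} + \frac{W}{k}}{2} = -4 + \left(\frac{1}{10} + \frac{W}{2 k}\right) = - \frac{39}{10} + \frac{W}{2 k}$)
$l{\left(g,A \right)} = -3 - 8 A$ ($l{\left(g,A \right)} = -3 + \left(-4 - 4\right) A = -3 - 8 A$)
$h = -2$
$G{\left(w \right)} = - \frac{429}{10} - \frac{11 w}{10}$ ($G{\left(w \right)} = \left(- \frac{39}{10} + \frac{w}{2 \left(-5\right)}\right) \left(\left(-3 - -16\right) - 2\right) = \left(- \frac{39}{10} + \frac{1}{2} w \left(- \frac{1}{5}\right)\right) \left(\left(-3 + 16\right) - 2\right) = \left(- \frac{39}{10} - \frac{w}{10}\right) \left(13 - 2\right) = \left(- \frac{39}{10} - \frac{w}{10}\right) 11 = - \frac{429}{10} - \frac{11 w}{10}$)
$\left(27114 - 22310\right) + G{\left(168 \right)} = \left(27114 - 22310\right) - \frac{2277}{10} = 4804 - \frac{2277}{10} = \frac{45763}{10}$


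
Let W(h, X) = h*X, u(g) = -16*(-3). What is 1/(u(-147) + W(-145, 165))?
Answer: -1/23877 ≈ -4.1881e-5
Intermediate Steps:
u(g) = 48
W(h, X) = X*h
1/(u(-147) + W(-145, 165)) = 1/(48 + 165*(-145)) = 1/(48 - 23925) = 1/(-23877) = -1/23877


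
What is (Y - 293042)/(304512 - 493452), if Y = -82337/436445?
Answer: 42632266009/27487306100 ≈ 1.5510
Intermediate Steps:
Y = -82337/436445 (Y = -82337*1/436445 = -82337/436445 ≈ -0.18865)
(Y - 293042)/(304512 - 493452) = (-82337/436445 - 293042)/(304512 - 493452) = -127896798027/436445/(-188940) = -127896798027/436445*(-1/188940) = 42632266009/27487306100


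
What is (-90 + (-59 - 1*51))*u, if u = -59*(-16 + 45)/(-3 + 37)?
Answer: 171100/17 ≈ 10065.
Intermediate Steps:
u = -1711/34 (u = -59/(34/29) = -59/(34*(1/29)) = -59/34/29 = -59*29/34 = -1711/34 ≈ -50.324)
(-90 + (-59 - 1*51))*u = (-90 + (-59 - 1*51))*(-1711/34) = (-90 + (-59 - 51))*(-1711/34) = (-90 - 110)*(-1711/34) = -200*(-1711/34) = 171100/17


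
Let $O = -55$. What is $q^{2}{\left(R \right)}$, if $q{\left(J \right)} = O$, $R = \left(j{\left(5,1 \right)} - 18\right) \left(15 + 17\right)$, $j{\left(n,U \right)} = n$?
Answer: $3025$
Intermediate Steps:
$R = -416$ ($R = \left(5 - 18\right) \left(15 + 17\right) = \left(-13\right) 32 = -416$)
$q{\left(J \right)} = -55$
$q^{2}{\left(R \right)} = \left(-55\right)^{2} = 3025$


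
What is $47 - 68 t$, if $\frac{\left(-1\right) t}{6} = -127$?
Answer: $-51769$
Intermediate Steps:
$t = 762$ ($t = \left(-6\right) \left(-127\right) = 762$)
$47 - 68 t = 47 - 51816 = -51769$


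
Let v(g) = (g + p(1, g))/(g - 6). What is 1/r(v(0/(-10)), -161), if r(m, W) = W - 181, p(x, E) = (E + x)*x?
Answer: -1/342 ≈ -0.0029240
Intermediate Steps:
p(x, E) = x*(E + x)
v(g) = (1 + 2*g)/(-6 + g) (v(g) = (g + 1*(g + 1))/(g - 6) = (g + 1*(1 + g))/(-6 + g) = (g + (1 + g))/(-6 + g) = (1 + 2*g)/(-6 + g))
r(m, W) = -181 + W
1/r(v(0/(-10)), -161) = 1/(-181 - 161) = 1/(-342) = -1/342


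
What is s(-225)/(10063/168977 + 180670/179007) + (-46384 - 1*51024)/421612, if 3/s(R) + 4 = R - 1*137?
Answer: -99240110234095381/415742263746686146 ≈ -0.23871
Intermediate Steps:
s(R) = 3/(-141 + R) (s(R) = 3/(-4 + (R - 1*137)) = 3/(-4 + (R - 137)) = 3/(-4 + (-137 + R)) = 3/(-141 + R))
s(-225)/(10063/168977 + 180670/179007) + (-46384 - 1*51024)/421612 = (3/(-141 - 225))/(10063/168977 + 180670/179007) + (-46384 - 1*51024)/421612 = (3/(-366))/(10063*(1/168977) + 180670*(1/179007)) + (-46384 - 51024)*(1/421612) = (3*(-1/366))/(10063/168977 + 180670/179007) - 97408*1/421612 = -1/(122*32330422031/30248065839) - 24352/105403 = -1/122*30248065839/32330422031 - 24352/105403 = -30248065839/3944311487782 - 24352/105403 = -99240110234095381/415742263746686146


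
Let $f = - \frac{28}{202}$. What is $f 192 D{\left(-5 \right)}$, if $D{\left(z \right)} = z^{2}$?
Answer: $- \frac{67200}{101} \approx -665.35$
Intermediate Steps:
$f = - \frac{14}{101}$ ($f = \left(-28\right) \frac{1}{202} = - \frac{14}{101} \approx -0.13861$)
$f 192 D{\left(-5 \right)} = \left(- \frac{14}{101}\right) 192 \left(-5\right)^{2} = \left(- \frac{2688}{101}\right) 25 = - \frac{67200}{101}$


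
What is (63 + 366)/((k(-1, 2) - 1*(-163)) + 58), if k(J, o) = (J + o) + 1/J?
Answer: 33/17 ≈ 1.9412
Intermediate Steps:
k(J, o) = J + o + 1/J
(63 + 366)/((k(-1, 2) - 1*(-163)) + 58) = (63 + 366)/(((-1 + 2 + 1/(-1)) - 1*(-163)) + 58) = 429/(((-1 + 2 - 1) + 163) + 58) = 429/((0 + 163) + 58) = 429/(163 + 58) = 429/221 = 429*(1/221) = 33/17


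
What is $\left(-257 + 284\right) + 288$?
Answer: $315$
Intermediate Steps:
$\left(-257 + 284\right) + 288 = 27 + 288 = 315$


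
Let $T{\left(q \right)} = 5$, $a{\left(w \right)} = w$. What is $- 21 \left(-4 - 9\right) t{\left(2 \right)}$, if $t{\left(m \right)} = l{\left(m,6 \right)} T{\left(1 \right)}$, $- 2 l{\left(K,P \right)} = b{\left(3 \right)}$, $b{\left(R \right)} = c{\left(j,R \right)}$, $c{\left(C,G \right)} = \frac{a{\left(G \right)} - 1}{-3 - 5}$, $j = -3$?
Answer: $\frac{1365}{8} \approx 170.63$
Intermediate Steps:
$c{\left(C,G \right)} = \frac{1}{8} - \frac{G}{8}$ ($c{\left(C,G \right)} = \frac{G - 1}{-3 - 5} = \frac{-1 + G}{-8} = \left(-1 + G\right) \left(- \frac{1}{8}\right) = \frac{1}{8} - \frac{G}{8}$)
$b{\left(R \right)} = \frac{1}{8} - \frac{R}{8}$
$l{\left(K,P \right)} = \frac{1}{8}$ ($l{\left(K,P \right)} = - \frac{\frac{1}{8} - \frac{3}{8}}{2} = \left(- \frac{1}{2}\right) \left(- \frac{1}{4}\right) = \frac{1}{8}$)
$t{\left(m \right)} = \frac{5}{8}$ ($t{\left(m \right)} = \frac{1}{8} \cdot 5 = \frac{5}{8}$)
$- 21 \left(-4 - 9\right) t{\left(2 \right)} = - 21 \left(-4 - 9\right) \frac{5}{8} = \left(-21\right) \left(-13\right) \frac{5}{8} = 273 \cdot \frac{5}{8} = \frac{1365}{8}$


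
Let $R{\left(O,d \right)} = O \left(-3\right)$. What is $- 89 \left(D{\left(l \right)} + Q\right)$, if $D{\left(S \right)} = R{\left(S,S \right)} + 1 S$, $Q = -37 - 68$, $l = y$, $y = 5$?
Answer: $10235$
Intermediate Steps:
$R{\left(O,d \right)} = - 3 O$
$l = 5$
$Q = -105$
$D{\left(S \right)} = - 2 S$ ($D{\left(S \right)} = - 3 S + 1 S = - 3 S + S = - 2 S$)
$- 89 \left(D{\left(l \right)} + Q\right) = - 89 \left(\left(-2\right) 5 - 105\right) = - 89 \left(-10 - 105\right) = \left(-89\right) \left(-115\right) = 10235$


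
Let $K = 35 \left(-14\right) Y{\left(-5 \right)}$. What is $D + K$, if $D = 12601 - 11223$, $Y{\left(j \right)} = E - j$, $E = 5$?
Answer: $-3522$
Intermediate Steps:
$Y{\left(j \right)} = 5 - j$
$K = -4900$ ($K = 35 \left(-14\right) \left(5 - -5\right) = - 490 \left(5 + 5\right) = \left(-490\right) 10 = -4900$)
$D = 1378$
$D + K = 1378 - 4900 = -3522$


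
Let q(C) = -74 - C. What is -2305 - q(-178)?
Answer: -2409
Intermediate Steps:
-2305 - q(-178) = -2305 - (-74 - 1*(-178)) = -2305 - (-74 + 178) = -2305 - 1*104 = -2305 - 104 = -2409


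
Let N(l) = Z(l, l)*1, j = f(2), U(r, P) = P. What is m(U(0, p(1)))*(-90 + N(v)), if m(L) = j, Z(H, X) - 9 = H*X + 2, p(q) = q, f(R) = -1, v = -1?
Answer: 78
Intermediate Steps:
j = -1
Z(H, X) = 11 + H*X (Z(H, X) = 9 + (H*X + 2) = 9 + (2 + H*X) = 11 + H*X)
m(L) = -1
N(l) = 11 + l² (N(l) = (11 + l*l)*1 = (11 + l²)*1 = 11 + l²)
m(U(0, p(1)))*(-90 + N(v)) = -(-90 + (11 + (-1)²)) = -(-90 + (11 + 1)) = -(-90 + 12) = -1*(-78) = 78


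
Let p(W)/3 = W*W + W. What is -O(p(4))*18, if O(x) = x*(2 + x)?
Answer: -66960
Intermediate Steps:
p(W) = 3*W + 3*W² (p(W) = 3*(W*W + W) = 3*(W² + W) = 3*(W + W²) = 3*W + 3*W²)
-O(p(4))*18 = -3*4*(1 + 4)*(2 + 3*4*(1 + 4))*18 = -3*4*5*(2 + 3*4*5)*18 = -60*(2 + 60)*18 = -60*62*18 = -1*3720*18 = -3720*18 = -66960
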